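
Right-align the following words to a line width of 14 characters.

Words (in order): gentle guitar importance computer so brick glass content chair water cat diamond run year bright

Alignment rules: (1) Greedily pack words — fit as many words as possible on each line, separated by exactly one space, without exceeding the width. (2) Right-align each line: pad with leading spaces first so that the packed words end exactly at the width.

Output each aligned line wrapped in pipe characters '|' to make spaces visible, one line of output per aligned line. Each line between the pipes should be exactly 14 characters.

Line 1: ['gentle', 'guitar'] (min_width=13, slack=1)
Line 2: ['importance'] (min_width=10, slack=4)
Line 3: ['computer', 'so'] (min_width=11, slack=3)
Line 4: ['brick', 'glass'] (min_width=11, slack=3)
Line 5: ['content', 'chair'] (min_width=13, slack=1)
Line 6: ['water', 'cat'] (min_width=9, slack=5)
Line 7: ['diamond', 'run'] (min_width=11, slack=3)
Line 8: ['year', 'bright'] (min_width=11, slack=3)

Answer: | gentle guitar|
|    importance|
|   computer so|
|   brick glass|
| content chair|
|     water cat|
|   diamond run|
|   year bright|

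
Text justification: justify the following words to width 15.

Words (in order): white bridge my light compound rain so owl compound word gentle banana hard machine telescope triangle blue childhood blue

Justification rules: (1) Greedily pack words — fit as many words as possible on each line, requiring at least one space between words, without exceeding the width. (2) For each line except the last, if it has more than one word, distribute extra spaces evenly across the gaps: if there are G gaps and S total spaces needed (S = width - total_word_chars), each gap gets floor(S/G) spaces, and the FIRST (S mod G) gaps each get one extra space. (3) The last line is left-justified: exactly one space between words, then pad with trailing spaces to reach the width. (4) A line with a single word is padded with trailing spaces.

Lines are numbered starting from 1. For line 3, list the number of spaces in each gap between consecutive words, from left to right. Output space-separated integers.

Line 1: ['white', 'bridge', 'my'] (min_width=15, slack=0)
Line 2: ['light', 'compound'] (min_width=14, slack=1)
Line 3: ['rain', 'so', 'owl'] (min_width=11, slack=4)
Line 4: ['compound', 'word'] (min_width=13, slack=2)
Line 5: ['gentle', 'banana'] (min_width=13, slack=2)
Line 6: ['hard', 'machine'] (min_width=12, slack=3)
Line 7: ['telescope'] (min_width=9, slack=6)
Line 8: ['triangle', 'blue'] (min_width=13, slack=2)
Line 9: ['childhood', 'blue'] (min_width=14, slack=1)

Answer: 3 3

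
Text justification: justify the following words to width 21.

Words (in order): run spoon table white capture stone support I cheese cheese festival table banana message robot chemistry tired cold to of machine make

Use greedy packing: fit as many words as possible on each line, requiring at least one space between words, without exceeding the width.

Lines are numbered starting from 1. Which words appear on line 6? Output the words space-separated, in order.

Answer: chemistry tired cold

Derivation:
Line 1: ['run', 'spoon', 'table', 'white'] (min_width=21, slack=0)
Line 2: ['capture', 'stone', 'support'] (min_width=21, slack=0)
Line 3: ['I', 'cheese', 'cheese'] (min_width=15, slack=6)
Line 4: ['festival', 'table', 'banana'] (min_width=21, slack=0)
Line 5: ['message', 'robot'] (min_width=13, slack=8)
Line 6: ['chemistry', 'tired', 'cold'] (min_width=20, slack=1)
Line 7: ['to', 'of', 'machine', 'make'] (min_width=18, slack=3)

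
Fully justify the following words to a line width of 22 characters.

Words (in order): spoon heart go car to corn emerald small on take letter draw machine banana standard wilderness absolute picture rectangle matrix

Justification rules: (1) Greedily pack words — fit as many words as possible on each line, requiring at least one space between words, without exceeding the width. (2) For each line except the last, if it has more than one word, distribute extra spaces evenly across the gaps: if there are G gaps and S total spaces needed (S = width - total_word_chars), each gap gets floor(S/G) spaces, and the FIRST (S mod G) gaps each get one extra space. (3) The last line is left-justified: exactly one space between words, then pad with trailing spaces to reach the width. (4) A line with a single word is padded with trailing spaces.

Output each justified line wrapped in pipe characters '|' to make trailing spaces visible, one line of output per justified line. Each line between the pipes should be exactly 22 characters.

Answer: |spoon  heart go car to|
|corn  emerald small on|
|take    letter    draw|
|machine         banana|
|standard    wilderness|
|absolute       picture|
|rectangle matrix      |

Derivation:
Line 1: ['spoon', 'heart', 'go', 'car', 'to'] (min_width=21, slack=1)
Line 2: ['corn', 'emerald', 'small', 'on'] (min_width=21, slack=1)
Line 3: ['take', 'letter', 'draw'] (min_width=16, slack=6)
Line 4: ['machine', 'banana'] (min_width=14, slack=8)
Line 5: ['standard', 'wilderness'] (min_width=19, slack=3)
Line 6: ['absolute', 'picture'] (min_width=16, slack=6)
Line 7: ['rectangle', 'matrix'] (min_width=16, slack=6)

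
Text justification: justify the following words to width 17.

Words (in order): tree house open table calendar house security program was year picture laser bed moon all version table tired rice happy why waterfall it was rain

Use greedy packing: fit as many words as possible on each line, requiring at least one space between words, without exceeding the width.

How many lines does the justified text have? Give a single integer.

Answer: 10

Derivation:
Line 1: ['tree', 'house', 'open'] (min_width=15, slack=2)
Line 2: ['table', 'calendar'] (min_width=14, slack=3)
Line 3: ['house', 'security'] (min_width=14, slack=3)
Line 4: ['program', 'was', 'year'] (min_width=16, slack=1)
Line 5: ['picture', 'laser', 'bed'] (min_width=17, slack=0)
Line 6: ['moon', 'all', 'version'] (min_width=16, slack=1)
Line 7: ['table', 'tired', 'rice'] (min_width=16, slack=1)
Line 8: ['happy', 'why'] (min_width=9, slack=8)
Line 9: ['waterfall', 'it', 'was'] (min_width=16, slack=1)
Line 10: ['rain'] (min_width=4, slack=13)
Total lines: 10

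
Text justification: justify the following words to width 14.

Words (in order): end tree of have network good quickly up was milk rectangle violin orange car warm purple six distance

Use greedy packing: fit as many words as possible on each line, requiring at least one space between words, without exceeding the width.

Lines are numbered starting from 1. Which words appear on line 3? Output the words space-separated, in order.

Line 1: ['end', 'tree', 'of'] (min_width=11, slack=3)
Line 2: ['have', 'network'] (min_width=12, slack=2)
Line 3: ['good', 'quickly'] (min_width=12, slack=2)
Line 4: ['up', 'was', 'milk'] (min_width=11, slack=3)
Line 5: ['rectangle'] (min_width=9, slack=5)
Line 6: ['violin', 'orange'] (min_width=13, slack=1)
Line 7: ['car', 'warm'] (min_width=8, slack=6)
Line 8: ['purple', 'six'] (min_width=10, slack=4)
Line 9: ['distance'] (min_width=8, slack=6)

Answer: good quickly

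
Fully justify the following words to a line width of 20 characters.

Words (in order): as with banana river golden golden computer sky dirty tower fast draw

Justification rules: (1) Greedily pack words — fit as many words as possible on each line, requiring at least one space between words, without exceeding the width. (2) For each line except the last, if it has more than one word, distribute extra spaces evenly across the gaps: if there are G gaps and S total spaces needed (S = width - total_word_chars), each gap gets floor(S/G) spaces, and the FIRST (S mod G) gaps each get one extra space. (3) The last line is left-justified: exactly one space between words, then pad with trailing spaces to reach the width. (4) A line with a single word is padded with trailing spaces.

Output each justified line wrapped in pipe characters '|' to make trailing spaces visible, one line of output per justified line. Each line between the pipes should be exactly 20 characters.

Line 1: ['as', 'with', 'banana', 'river'] (min_width=20, slack=0)
Line 2: ['golden', 'golden'] (min_width=13, slack=7)
Line 3: ['computer', 'sky', 'dirty'] (min_width=18, slack=2)
Line 4: ['tower', 'fast', 'draw'] (min_width=15, slack=5)

Answer: |as with banana river|
|golden        golden|
|computer  sky  dirty|
|tower fast draw     |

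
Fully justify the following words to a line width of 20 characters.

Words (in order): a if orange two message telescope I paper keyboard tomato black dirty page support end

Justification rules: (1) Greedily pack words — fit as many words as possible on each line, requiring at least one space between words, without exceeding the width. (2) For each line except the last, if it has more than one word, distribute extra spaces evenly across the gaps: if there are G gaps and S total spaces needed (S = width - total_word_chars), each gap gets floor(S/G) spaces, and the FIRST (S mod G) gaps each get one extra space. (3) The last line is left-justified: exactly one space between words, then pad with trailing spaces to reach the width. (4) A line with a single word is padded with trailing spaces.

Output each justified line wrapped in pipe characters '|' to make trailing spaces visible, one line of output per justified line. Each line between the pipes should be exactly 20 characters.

Line 1: ['a', 'if', 'orange', 'two'] (min_width=15, slack=5)
Line 2: ['message', 'telescope', 'I'] (min_width=19, slack=1)
Line 3: ['paper', 'keyboard'] (min_width=14, slack=6)
Line 4: ['tomato', 'black', 'dirty'] (min_width=18, slack=2)
Line 5: ['page', 'support', 'end'] (min_width=16, slack=4)

Answer: |a   if   orange  two|
|message  telescope I|
|paper       keyboard|
|tomato  black  dirty|
|page support end    |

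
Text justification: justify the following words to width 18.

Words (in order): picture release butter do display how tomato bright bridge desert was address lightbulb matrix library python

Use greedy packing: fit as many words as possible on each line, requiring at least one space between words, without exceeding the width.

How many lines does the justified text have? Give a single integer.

Line 1: ['picture', 'release'] (min_width=15, slack=3)
Line 2: ['butter', 'do', 'display'] (min_width=17, slack=1)
Line 3: ['how', 'tomato', 'bright'] (min_width=17, slack=1)
Line 4: ['bridge', 'desert', 'was'] (min_width=17, slack=1)
Line 5: ['address', 'lightbulb'] (min_width=17, slack=1)
Line 6: ['matrix', 'library'] (min_width=14, slack=4)
Line 7: ['python'] (min_width=6, slack=12)
Total lines: 7

Answer: 7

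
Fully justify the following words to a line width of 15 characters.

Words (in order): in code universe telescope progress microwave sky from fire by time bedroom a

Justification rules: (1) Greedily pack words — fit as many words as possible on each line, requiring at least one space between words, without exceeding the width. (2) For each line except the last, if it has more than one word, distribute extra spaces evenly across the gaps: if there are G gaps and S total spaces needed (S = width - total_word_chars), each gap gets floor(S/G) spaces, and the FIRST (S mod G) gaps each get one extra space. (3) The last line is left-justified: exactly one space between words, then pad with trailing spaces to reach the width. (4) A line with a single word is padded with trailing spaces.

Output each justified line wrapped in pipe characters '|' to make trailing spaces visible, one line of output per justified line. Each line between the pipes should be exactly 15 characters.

Line 1: ['in', 'code'] (min_width=7, slack=8)
Line 2: ['universe'] (min_width=8, slack=7)
Line 3: ['telescope'] (min_width=9, slack=6)
Line 4: ['progress'] (min_width=8, slack=7)
Line 5: ['microwave', 'sky'] (min_width=13, slack=2)
Line 6: ['from', 'fire', 'by'] (min_width=12, slack=3)
Line 7: ['time', 'bedroom', 'a'] (min_width=14, slack=1)

Answer: |in         code|
|universe       |
|telescope      |
|progress       |
|microwave   sky|
|from   fire  by|
|time bedroom a |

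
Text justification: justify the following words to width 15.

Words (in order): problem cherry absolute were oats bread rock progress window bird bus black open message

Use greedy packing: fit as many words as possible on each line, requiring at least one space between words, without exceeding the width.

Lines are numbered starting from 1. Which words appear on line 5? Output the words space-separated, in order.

Answer: bird bus black

Derivation:
Line 1: ['problem', 'cherry'] (min_width=14, slack=1)
Line 2: ['absolute', 'were'] (min_width=13, slack=2)
Line 3: ['oats', 'bread', 'rock'] (min_width=15, slack=0)
Line 4: ['progress', 'window'] (min_width=15, slack=0)
Line 5: ['bird', 'bus', 'black'] (min_width=14, slack=1)
Line 6: ['open', 'message'] (min_width=12, slack=3)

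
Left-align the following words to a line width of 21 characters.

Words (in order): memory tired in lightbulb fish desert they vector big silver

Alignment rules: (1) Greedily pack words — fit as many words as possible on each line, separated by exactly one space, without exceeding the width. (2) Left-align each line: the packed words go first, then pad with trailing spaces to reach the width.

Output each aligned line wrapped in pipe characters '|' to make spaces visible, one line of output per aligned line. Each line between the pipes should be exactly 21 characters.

Answer: |memory tired in      |
|lightbulb fish desert|
|they vector big      |
|silver               |

Derivation:
Line 1: ['memory', 'tired', 'in'] (min_width=15, slack=6)
Line 2: ['lightbulb', 'fish', 'desert'] (min_width=21, slack=0)
Line 3: ['they', 'vector', 'big'] (min_width=15, slack=6)
Line 4: ['silver'] (min_width=6, slack=15)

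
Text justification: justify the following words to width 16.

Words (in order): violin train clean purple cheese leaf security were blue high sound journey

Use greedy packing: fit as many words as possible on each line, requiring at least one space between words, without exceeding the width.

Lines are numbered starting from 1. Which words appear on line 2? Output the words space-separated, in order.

Answer: clean purple

Derivation:
Line 1: ['violin', 'train'] (min_width=12, slack=4)
Line 2: ['clean', 'purple'] (min_width=12, slack=4)
Line 3: ['cheese', 'leaf'] (min_width=11, slack=5)
Line 4: ['security', 'were'] (min_width=13, slack=3)
Line 5: ['blue', 'high', 'sound'] (min_width=15, slack=1)
Line 6: ['journey'] (min_width=7, slack=9)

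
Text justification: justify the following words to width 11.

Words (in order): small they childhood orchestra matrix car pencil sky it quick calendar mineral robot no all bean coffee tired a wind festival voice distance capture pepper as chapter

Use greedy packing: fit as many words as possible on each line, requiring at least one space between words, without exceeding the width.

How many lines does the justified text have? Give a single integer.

Line 1: ['small', 'they'] (min_width=10, slack=1)
Line 2: ['childhood'] (min_width=9, slack=2)
Line 3: ['orchestra'] (min_width=9, slack=2)
Line 4: ['matrix', 'car'] (min_width=10, slack=1)
Line 5: ['pencil', 'sky'] (min_width=10, slack=1)
Line 6: ['it', 'quick'] (min_width=8, slack=3)
Line 7: ['calendar'] (min_width=8, slack=3)
Line 8: ['mineral'] (min_width=7, slack=4)
Line 9: ['robot', 'no'] (min_width=8, slack=3)
Line 10: ['all', 'bean'] (min_width=8, slack=3)
Line 11: ['coffee'] (min_width=6, slack=5)
Line 12: ['tired', 'a'] (min_width=7, slack=4)
Line 13: ['wind'] (min_width=4, slack=7)
Line 14: ['festival'] (min_width=8, slack=3)
Line 15: ['voice'] (min_width=5, slack=6)
Line 16: ['distance'] (min_width=8, slack=3)
Line 17: ['capture'] (min_width=7, slack=4)
Line 18: ['pepper', 'as'] (min_width=9, slack=2)
Line 19: ['chapter'] (min_width=7, slack=4)
Total lines: 19

Answer: 19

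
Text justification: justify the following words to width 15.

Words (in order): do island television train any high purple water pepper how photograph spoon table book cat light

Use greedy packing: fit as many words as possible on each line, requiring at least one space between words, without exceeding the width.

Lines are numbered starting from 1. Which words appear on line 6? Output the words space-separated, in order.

Answer: photograph

Derivation:
Line 1: ['do', 'island'] (min_width=9, slack=6)
Line 2: ['television'] (min_width=10, slack=5)
Line 3: ['train', 'any', 'high'] (min_width=14, slack=1)
Line 4: ['purple', 'water'] (min_width=12, slack=3)
Line 5: ['pepper', 'how'] (min_width=10, slack=5)
Line 6: ['photograph'] (min_width=10, slack=5)
Line 7: ['spoon', 'table'] (min_width=11, slack=4)
Line 8: ['book', 'cat', 'light'] (min_width=14, slack=1)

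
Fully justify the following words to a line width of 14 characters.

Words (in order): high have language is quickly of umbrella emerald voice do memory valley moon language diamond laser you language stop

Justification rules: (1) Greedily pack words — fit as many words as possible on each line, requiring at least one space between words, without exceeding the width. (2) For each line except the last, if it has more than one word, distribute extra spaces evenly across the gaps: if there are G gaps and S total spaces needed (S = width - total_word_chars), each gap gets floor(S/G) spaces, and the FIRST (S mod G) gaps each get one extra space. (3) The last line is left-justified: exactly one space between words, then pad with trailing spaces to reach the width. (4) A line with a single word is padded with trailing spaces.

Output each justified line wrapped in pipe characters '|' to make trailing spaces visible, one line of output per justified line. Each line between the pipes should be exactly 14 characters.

Line 1: ['high', 'have'] (min_width=9, slack=5)
Line 2: ['language', 'is'] (min_width=11, slack=3)
Line 3: ['quickly', 'of'] (min_width=10, slack=4)
Line 4: ['umbrella'] (min_width=8, slack=6)
Line 5: ['emerald', 'voice'] (min_width=13, slack=1)
Line 6: ['do', 'memory'] (min_width=9, slack=5)
Line 7: ['valley', 'moon'] (min_width=11, slack=3)
Line 8: ['language'] (min_width=8, slack=6)
Line 9: ['diamond', 'laser'] (min_width=13, slack=1)
Line 10: ['you', 'language'] (min_width=12, slack=2)
Line 11: ['stop'] (min_width=4, slack=10)

Answer: |high      have|
|language    is|
|quickly     of|
|umbrella      |
|emerald  voice|
|do      memory|
|valley    moon|
|language      |
|diamond  laser|
|you   language|
|stop          |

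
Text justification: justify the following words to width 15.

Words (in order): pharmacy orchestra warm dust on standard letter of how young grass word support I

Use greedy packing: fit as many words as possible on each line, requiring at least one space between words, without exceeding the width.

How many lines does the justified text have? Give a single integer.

Answer: 7

Derivation:
Line 1: ['pharmacy'] (min_width=8, slack=7)
Line 2: ['orchestra', 'warm'] (min_width=14, slack=1)
Line 3: ['dust', 'on'] (min_width=7, slack=8)
Line 4: ['standard', 'letter'] (min_width=15, slack=0)
Line 5: ['of', 'how', 'young'] (min_width=12, slack=3)
Line 6: ['grass', 'word'] (min_width=10, slack=5)
Line 7: ['support', 'I'] (min_width=9, slack=6)
Total lines: 7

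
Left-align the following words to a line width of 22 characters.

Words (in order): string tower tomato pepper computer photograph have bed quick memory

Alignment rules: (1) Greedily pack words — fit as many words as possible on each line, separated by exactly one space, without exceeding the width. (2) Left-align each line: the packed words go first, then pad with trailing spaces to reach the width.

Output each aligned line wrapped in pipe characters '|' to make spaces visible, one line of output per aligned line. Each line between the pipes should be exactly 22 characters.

Line 1: ['string', 'tower', 'tomato'] (min_width=19, slack=3)
Line 2: ['pepper', 'computer'] (min_width=15, slack=7)
Line 3: ['photograph', 'have', 'bed'] (min_width=19, slack=3)
Line 4: ['quick', 'memory'] (min_width=12, slack=10)

Answer: |string tower tomato   |
|pepper computer       |
|photograph have bed   |
|quick memory          |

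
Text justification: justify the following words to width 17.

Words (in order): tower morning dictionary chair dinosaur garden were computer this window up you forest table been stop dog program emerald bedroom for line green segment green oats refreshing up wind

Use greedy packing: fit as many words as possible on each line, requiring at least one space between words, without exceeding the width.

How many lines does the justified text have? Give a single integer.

Line 1: ['tower', 'morning'] (min_width=13, slack=4)
Line 2: ['dictionary', 'chair'] (min_width=16, slack=1)
Line 3: ['dinosaur', 'garden'] (min_width=15, slack=2)
Line 4: ['were', 'computer'] (min_width=13, slack=4)
Line 5: ['this', 'window', 'up'] (min_width=14, slack=3)
Line 6: ['you', 'forest', 'table'] (min_width=16, slack=1)
Line 7: ['been', 'stop', 'dog'] (min_width=13, slack=4)
Line 8: ['program', 'emerald'] (min_width=15, slack=2)
Line 9: ['bedroom', 'for', 'line'] (min_width=16, slack=1)
Line 10: ['green', 'segment'] (min_width=13, slack=4)
Line 11: ['green', 'oats'] (min_width=10, slack=7)
Line 12: ['refreshing', 'up'] (min_width=13, slack=4)
Line 13: ['wind'] (min_width=4, slack=13)
Total lines: 13

Answer: 13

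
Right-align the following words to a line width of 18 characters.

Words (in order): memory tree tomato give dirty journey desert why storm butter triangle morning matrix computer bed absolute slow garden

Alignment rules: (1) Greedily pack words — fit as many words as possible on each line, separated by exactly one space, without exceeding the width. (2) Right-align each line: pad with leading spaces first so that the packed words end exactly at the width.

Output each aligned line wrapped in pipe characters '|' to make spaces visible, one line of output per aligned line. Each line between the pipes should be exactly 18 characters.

Line 1: ['memory', 'tree', 'tomato'] (min_width=18, slack=0)
Line 2: ['give', 'dirty', 'journey'] (min_width=18, slack=0)
Line 3: ['desert', 'why', 'storm'] (min_width=16, slack=2)
Line 4: ['butter', 'triangle'] (min_width=15, slack=3)
Line 5: ['morning', 'matrix'] (min_width=14, slack=4)
Line 6: ['computer', 'bed'] (min_width=12, slack=6)
Line 7: ['absolute', 'slow'] (min_width=13, slack=5)
Line 8: ['garden'] (min_width=6, slack=12)

Answer: |memory tree tomato|
|give dirty journey|
|  desert why storm|
|   butter triangle|
|    morning matrix|
|      computer bed|
|     absolute slow|
|            garden|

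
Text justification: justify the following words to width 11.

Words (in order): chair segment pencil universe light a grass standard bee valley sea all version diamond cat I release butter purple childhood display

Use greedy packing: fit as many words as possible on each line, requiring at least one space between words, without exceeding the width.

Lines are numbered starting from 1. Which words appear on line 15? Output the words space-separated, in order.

Line 1: ['chair'] (min_width=5, slack=6)
Line 2: ['segment'] (min_width=7, slack=4)
Line 3: ['pencil'] (min_width=6, slack=5)
Line 4: ['universe'] (min_width=8, slack=3)
Line 5: ['light', 'a'] (min_width=7, slack=4)
Line 6: ['grass'] (min_width=5, slack=6)
Line 7: ['standard'] (min_width=8, slack=3)
Line 8: ['bee', 'valley'] (min_width=10, slack=1)
Line 9: ['sea', 'all'] (min_width=7, slack=4)
Line 10: ['version'] (min_width=7, slack=4)
Line 11: ['diamond', 'cat'] (min_width=11, slack=0)
Line 12: ['I', 'release'] (min_width=9, slack=2)
Line 13: ['butter'] (min_width=6, slack=5)
Line 14: ['purple'] (min_width=6, slack=5)
Line 15: ['childhood'] (min_width=9, slack=2)
Line 16: ['display'] (min_width=7, slack=4)

Answer: childhood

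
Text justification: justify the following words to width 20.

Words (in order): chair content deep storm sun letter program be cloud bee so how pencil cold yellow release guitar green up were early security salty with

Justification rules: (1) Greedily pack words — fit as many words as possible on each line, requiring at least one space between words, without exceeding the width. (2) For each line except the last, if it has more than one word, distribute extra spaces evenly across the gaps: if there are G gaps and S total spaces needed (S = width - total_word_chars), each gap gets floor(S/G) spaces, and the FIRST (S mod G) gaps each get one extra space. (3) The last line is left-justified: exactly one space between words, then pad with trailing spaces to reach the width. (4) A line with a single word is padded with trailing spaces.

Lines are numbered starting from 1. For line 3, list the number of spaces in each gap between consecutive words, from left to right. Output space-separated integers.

Answer: 1 1 1

Derivation:
Line 1: ['chair', 'content', 'deep'] (min_width=18, slack=2)
Line 2: ['storm', 'sun', 'letter'] (min_width=16, slack=4)
Line 3: ['program', 'be', 'cloud', 'bee'] (min_width=20, slack=0)
Line 4: ['so', 'how', 'pencil', 'cold'] (min_width=18, slack=2)
Line 5: ['yellow', 'release'] (min_width=14, slack=6)
Line 6: ['guitar', 'green', 'up', 'were'] (min_width=20, slack=0)
Line 7: ['early', 'security', 'salty'] (min_width=20, slack=0)
Line 8: ['with'] (min_width=4, slack=16)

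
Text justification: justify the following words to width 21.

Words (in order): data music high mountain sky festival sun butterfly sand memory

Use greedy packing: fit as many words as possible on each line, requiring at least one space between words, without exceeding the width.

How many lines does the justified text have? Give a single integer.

Answer: 4

Derivation:
Line 1: ['data', 'music', 'high'] (min_width=15, slack=6)
Line 2: ['mountain', 'sky', 'festival'] (min_width=21, slack=0)
Line 3: ['sun', 'butterfly', 'sand'] (min_width=18, slack=3)
Line 4: ['memory'] (min_width=6, slack=15)
Total lines: 4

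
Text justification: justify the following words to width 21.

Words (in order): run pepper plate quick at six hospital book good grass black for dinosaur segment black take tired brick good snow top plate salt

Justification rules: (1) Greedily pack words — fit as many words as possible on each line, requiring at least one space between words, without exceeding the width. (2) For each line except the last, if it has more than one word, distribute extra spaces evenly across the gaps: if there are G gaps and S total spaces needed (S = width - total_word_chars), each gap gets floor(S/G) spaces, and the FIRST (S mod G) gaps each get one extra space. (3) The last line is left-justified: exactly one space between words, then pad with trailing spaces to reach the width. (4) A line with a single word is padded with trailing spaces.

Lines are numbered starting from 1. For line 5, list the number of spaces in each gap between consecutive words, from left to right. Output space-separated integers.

Answer: 4 3

Derivation:
Line 1: ['run', 'pepper', 'plate'] (min_width=16, slack=5)
Line 2: ['quick', 'at', 'six', 'hospital'] (min_width=21, slack=0)
Line 3: ['book', 'good', 'grass', 'black'] (min_width=21, slack=0)
Line 4: ['for', 'dinosaur', 'segment'] (min_width=20, slack=1)
Line 5: ['black', 'take', 'tired'] (min_width=16, slack=5)
Line 6: ['brick', 'good', 'snow', 'top'] (min_width=19, slack=2)
Line 7: ['plate', 'salt'] (min_width=10, slack=11)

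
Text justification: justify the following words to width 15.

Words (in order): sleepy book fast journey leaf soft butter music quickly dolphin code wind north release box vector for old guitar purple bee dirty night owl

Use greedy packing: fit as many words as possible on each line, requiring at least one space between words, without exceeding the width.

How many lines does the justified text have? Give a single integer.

Answer: 11

Derivation:
Line 1: ['sleepy', 'book'] (min_width=11, slack=4)
Line 2: ['fast', 'journey'] (min_width=12, slack=3)
Line 3: ['leaf', 'soft'] (min_width=9, slack=6)
Line 4: ['butter', 'music'] (min_width=12, slack=3)
Line 5: ['quickly', 'dolphin'] (min_width=15, slack=0)
Line 6: ['code', 'wind', 'north'] (min_width=15, slack=0)
Line 7: ['release', 'box'] (min_width=11, slack=4)
Line 8: ['vector', 'for', 'old'] (min_width=14, slack=1)
Line 9: ['guitar', 'purple'] (min_width=13, slack=2)
Line 10: ['bee', 'dirty', 'night'] (min_width=15, slack=0)
Line 11: ['owl'] (min_width=3, slack=12)
Total lines: 11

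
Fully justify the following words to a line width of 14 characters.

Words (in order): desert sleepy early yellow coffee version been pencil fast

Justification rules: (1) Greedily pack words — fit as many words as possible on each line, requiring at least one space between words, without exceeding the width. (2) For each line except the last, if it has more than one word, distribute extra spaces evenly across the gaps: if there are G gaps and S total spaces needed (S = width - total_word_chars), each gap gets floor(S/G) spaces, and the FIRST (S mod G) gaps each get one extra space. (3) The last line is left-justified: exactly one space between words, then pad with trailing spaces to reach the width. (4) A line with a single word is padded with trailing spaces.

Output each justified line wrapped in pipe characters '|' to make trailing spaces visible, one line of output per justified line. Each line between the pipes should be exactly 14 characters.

Answer: |desert  sleepy|
|early   yellow|
|coffee version|
|been    pencil|
|fast          |

Derivation:
Line 1: ['desert', 'sleepy'] (min_width=13, slack=1)
Line 2: ['early', 'yellow'] (min_width=12, slack=2)
Line 3: ['coffee', 'version'] (min_width=14, slack=0)
Line 4: ['been', 'pencil'] (min_width=11, slack=3)
Line 5: ['fast'] (min_width=4, slack=10)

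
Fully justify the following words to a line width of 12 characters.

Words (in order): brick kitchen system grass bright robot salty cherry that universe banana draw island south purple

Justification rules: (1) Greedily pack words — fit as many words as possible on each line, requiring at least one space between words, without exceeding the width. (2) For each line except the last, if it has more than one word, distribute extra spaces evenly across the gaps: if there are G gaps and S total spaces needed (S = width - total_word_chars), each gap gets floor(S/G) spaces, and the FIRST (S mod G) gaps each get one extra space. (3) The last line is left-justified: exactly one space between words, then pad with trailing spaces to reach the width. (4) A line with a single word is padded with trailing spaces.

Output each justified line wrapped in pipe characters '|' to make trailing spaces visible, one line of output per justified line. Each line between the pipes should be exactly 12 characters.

Answer: |brick       |
|kitchen     |
|system grass|
|bright robot|
|salty cherry|
|that        |
|universe    |
|banana  draw|
|island south|
|purple      |

Derivation:
Line 1: ['brick'] (min_width=5, slack=7)
Line 2: ['kitchen'] (min_width=7, slack=5)
Line 3: ['system', 'grass'] (min_width=12, slack=0)
Line 4: ['bright', 'robot'] (min_width=12, slack=0)
Line 5: ['salty', 'cherry'] (min_width=12, slack=0)
Line 6: ['that'] (min_width=4, slack=8)
Line 7: ['universe'] (min_width=8, slack=4)
Line 8: ['banana', 'draw'] (min_width=11, slack=1)
Line 9: ['island', 'south'] (min_width=12, slack=0)
Line 10: ['purple'] (min_width=6, slack=6)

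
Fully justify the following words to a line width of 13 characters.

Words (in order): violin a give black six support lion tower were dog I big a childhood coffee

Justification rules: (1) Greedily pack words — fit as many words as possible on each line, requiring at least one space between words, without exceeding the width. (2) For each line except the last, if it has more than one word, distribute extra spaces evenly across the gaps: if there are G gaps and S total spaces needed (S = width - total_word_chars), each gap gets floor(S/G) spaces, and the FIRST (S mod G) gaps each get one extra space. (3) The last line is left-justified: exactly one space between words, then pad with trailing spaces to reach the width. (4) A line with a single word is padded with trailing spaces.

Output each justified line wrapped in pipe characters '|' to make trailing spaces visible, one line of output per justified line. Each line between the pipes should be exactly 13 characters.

Answer: |violin a give|
|black     six|
|support  lion|
|tower    were|
|dog  I  big a|
|childhood    |
|coffee       |

Derivation:
Line 1: ['violin', 'a', 'give'] (min_width=13, slack=0)
Line 2: ['black', 'six'] (min_width=9, slack=4)
Line 3: ['support', 'lion'] (min_width=12, slack=1)
Line 4: ['tower', 'were'] (min_width=10, slack=3)
Line 5: ['dog', 'I', 'big', 'a'] (min_width=11, slack=2)
Line 6: ['childhood'] (min_width=9, slack=4)
Line 7: ['coffee'] (min_width=6, slack=7)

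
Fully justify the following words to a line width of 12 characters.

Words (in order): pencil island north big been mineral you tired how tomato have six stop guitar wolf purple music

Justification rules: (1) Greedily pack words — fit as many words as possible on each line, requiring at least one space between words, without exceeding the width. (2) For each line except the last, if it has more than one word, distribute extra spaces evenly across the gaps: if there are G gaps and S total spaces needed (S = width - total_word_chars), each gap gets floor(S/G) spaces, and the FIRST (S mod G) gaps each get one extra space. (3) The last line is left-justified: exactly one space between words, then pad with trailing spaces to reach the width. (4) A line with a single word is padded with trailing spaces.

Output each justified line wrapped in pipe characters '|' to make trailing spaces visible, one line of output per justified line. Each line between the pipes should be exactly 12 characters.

Answer: |pencil      |
|island north|
|big     been|
|mineral  you|
|tired    how|
|tomato  have|
|six     stop|
|guitar  wolf|
|purple music|

Derivation:
Line 1: ['pencil'] (min_width=6, slack=6)
Line 2: ['island', 'north'] (min_width=12, slack=0)
Line 3: ['big', 'been'] (min_width=8, slack=4)
Line 4: ['mineral', 'you'] (min_width=11, slack=1)
Line 5: ['tired', 'how'] (min_width=9, slack=3)
Line 6: ['tomato', 'have'] (min_width=11, slack=1)
Line 7: ['six', 'stop'] (min_width=8, slack=4)
Line 8: ['guitar', 'wolf'] (min_width=11, slack=1)
Line 9: ['purple', 'music'] (min_width=12, slack=0)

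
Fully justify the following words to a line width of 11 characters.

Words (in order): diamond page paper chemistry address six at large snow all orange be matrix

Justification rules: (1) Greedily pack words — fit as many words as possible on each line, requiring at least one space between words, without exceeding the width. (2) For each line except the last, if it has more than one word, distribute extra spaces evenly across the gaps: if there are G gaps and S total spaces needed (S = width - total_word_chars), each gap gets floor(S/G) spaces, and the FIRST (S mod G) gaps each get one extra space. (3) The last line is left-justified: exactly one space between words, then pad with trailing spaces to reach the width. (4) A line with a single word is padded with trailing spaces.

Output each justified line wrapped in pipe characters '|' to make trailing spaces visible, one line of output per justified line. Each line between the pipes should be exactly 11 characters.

Line 1: ['diamond'] (min_width=7, slack=4)
Line 2: ['page', 'paper'] (min_width=10, slack=1)
Line 3: ['chemistry'] (min_width=9, slack=2)
Line 4: ['address', 'six'] (min_width=11, slack=0)
Line 5: ['at', 'large'] (min_width=8, slack=3)
Line 6: ['snow', 'all'] (min_width=8, slack=3)
Line 7: ['orange', 'be'] (min_width=9, slack=2)
Line 8: ['matrix'] (min_width=6, slack=5)

Answer: |diamond    |
|page  paper|
|chemistry  |
|address six|
|at    large|
|snow    all|
|orange   be|
|matrix     |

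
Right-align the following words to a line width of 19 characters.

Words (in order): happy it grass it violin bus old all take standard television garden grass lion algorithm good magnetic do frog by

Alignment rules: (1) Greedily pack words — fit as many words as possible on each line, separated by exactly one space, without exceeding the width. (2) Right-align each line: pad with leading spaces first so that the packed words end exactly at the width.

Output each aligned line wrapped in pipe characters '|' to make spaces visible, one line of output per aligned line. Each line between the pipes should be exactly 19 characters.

Line 1: ['happy', 'it', 'grass', 'it'] (min_width=17, slack=2)
Line 2: ['violin', 'bus', 'old', 'all'] (min_width=18, slack=1)
Line 3: ['take', 'standard'] (min_width=13, slack=6)
Line 4: ['television', 'garden'] (min_width=17, slack=2)
Line 5: ['grass', 'lion'] (min_width=10, slack=9)
Line 6: ['algorithm', 'good'] (min_width=14, slack=5)
Line 7: ['magnetic', 'do', 'frog', 'by'] (min_width=19, slack=0)

Answer: |  happy it grass it|
| violin bus old all|
|      take standard|
|  television garden|
|         grass lion|
|     algorithm good|
|magnetic do frog by|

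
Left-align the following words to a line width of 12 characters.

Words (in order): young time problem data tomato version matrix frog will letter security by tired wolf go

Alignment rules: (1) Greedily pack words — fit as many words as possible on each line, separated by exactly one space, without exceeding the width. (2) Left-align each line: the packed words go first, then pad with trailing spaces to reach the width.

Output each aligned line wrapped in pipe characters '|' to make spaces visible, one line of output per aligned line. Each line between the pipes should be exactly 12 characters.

Answer: |young time  |
|problem data|
|tomato      |
|version     |
|matrix frog |
|will letter |
|security by |
|tired wolf  |
|go          |

Derivation:
Line 1: ['young', 'time'] (min_width=10, slack=2)
Line 2: ['problem', 'data'] (min_width=12, slack=0)
Line 3: ['tomato'] (min_width=6, slack=6)
Line 4: ['version'] (min_width=7, slack=5)
Line 5: ['matrix', 'frog'] (min_width=11, slack=1)
Line 6: ['will', 'letter'] (min_width=11, slack=1)
Line 7: ['security', 'by'] (min_width=11, slack=1)
Line 8: ['tired', 'wolf'] (min_width=10, slack=2)
Line 9: ['go'] (min_width=2, slack=10)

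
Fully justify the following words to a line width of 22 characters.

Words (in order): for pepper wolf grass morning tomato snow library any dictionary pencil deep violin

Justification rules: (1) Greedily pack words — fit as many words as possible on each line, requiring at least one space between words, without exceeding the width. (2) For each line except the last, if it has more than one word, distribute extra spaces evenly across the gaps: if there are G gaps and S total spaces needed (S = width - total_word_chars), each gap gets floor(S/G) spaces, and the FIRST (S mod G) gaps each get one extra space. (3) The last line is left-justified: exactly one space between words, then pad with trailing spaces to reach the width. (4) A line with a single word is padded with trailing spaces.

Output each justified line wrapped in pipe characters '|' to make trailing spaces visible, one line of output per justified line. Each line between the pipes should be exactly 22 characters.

Answer: |for  pepper wolf grass|
|morning   tomato  snow|
|library any dictionary|
|pencil deep violin    |

Derivation:
Line 1: ['for', 'pepper', 'wolf', 'grass'] (min_width=21, slack=1)
Line 2: ['morning', 'tomato', 'snow'] (min_width=19, slack=3)
Line 3: ['library', 'any', 'dictionary'] (min_width=22, slack=0)
Line 4: ['pencil', 'deep', 'violin'] (min_width=18, slack=4)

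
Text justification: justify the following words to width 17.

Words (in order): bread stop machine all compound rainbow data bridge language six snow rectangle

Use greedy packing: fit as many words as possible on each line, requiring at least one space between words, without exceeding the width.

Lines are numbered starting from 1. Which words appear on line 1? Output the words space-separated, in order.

Line 1: ['bread', 'stop'] (min_width=10, slack=7)
Line 2: ['machine', 'all'] (min_width=11, slack=6)
Line 3: ['compound', 'rainbow'] (min_width=16, slack=1)
Line 4: ['data', 'bridge'] (min_width=11, slack=6)
Line 5: ['language', 'six', 'snow'] (min_width=17, slack=0)
Line 6: ['rectangle'] (min_width=9, slack=8)

Answer: bread stop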